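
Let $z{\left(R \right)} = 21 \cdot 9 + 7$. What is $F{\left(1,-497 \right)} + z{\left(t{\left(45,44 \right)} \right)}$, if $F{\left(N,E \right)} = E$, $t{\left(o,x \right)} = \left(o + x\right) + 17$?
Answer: $-301$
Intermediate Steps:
$t{\left(o,x \right)} = 17 + o + x$
$z{\left(R \right)} = 196$ ($z{\left(R \right)} = 189 + 7 = 196$)
$F{\left(1,-497 \right)} + z{\left(t{\left(45,44 \right)} \right)} = -497 + 196 = -301$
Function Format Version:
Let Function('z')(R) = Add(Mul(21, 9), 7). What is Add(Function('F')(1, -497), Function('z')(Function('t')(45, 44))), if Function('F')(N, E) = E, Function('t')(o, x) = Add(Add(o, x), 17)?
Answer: -301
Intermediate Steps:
Function('t')(o, x) = Add(17, o, x)
Function('z')(R) = 196 (Function('z')(R) = Add(189, 7) = 196)
Add(Function('F')(1, -497), Function('z')(Function('t')(45, 44))) = Add(-497, 196) = -301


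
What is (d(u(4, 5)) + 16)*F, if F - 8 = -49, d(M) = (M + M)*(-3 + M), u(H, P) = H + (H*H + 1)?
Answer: -31652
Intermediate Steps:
u(H, P) = 1 + H + H² (u(H, P) = H + (H² + 1) = H + (1 + H²) = 1 + H + H²)
d(M) = 2*M*(-3 + M) (d(M) = (2*M)*(-3 + M) = 2*M*(-3 + M))
F = -41 (F = 8 - 49 = -41)
(d(u(4, 5)) + 16)*F = (2*(1 + 4 + 4²)*(-3 + (1 + 4 + 4²)) + 16)*(-41) = (2*(1 + 4 + 16)*(-3 + (1 + 4 + 16)) + 16)*(-41) = (2*21*(-3 + 21) + 16)*(-41) = (2*21*18 + 16)*(-41) = (756 + 16)*(-41) = 772*(-41) = -31652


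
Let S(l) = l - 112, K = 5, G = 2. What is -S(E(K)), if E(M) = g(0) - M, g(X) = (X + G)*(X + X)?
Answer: 117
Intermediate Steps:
g(X) = 2*X*(2 + X) (g(X) = (X + 2)*(X + X) = (2 + X)*(2*X) = 2*X*(2 + X))
E(M) = -M (E(M) = 2*0*(2 + 0) - M = 2*0*2 - M = 0 - M = -M)
S(l) = -112 + l
-S(E(K)) = -(-112 - 1*5) = -(-112 - 5) = -1*(-117) = 117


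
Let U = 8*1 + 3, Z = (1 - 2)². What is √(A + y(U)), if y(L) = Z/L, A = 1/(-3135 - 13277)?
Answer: √6117573/8206 ≈ 0.30141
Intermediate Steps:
Z = 1 (Z = (-1)² = 1)
A = -1/16412 (A = 1/(-16412) = -1/16412 ≈ -6.0931e-5)
U = 11 (U = 8 + 3 = 11)
y(L) = 1/L
√(A + y(U)) = √(-1/16412 + 1/11) = √(1491/16412) = √6117573/8206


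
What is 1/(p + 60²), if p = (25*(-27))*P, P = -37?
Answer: 1/28575 ≈ 3.4996e-5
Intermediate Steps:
p = 24975 (p = (25*(-27))*(-37) = -675*(-37) = 24975)
1/(p + 60²) = 1/(24975 + 60²) = 1/(24975 + 3600) = 1/28575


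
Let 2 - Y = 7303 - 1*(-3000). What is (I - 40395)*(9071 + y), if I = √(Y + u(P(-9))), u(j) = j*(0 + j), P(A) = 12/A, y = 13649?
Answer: -917774400 + 22720*I*√92693/3 ≈ -9.1777e+8 + 2.3057e+6*I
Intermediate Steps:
Y = -10301 (Y = 2 - (7303 - 1*(-3000)) = 2 - (7303 + 3000) = 2 - 1*10303 = 2 - 10303 = -10301)
u(j) = j² (u(j) = j*j = j²)
I = I*√92693/3 (I = √(-10301 + (12/(-9))²) = √(-10301 + (12*(-⅑))²) = √(-10301 + (-4/3)²) = √(-10301 + 16/9) = √(-92693/9) = I*√92693/3 ≈ 101.49*I)
(I - 40395)*(9071 + y) = (I*√92693/3 - 40395)*(9071 + 13649) = (-40395 + I*√92693/3)*22720 = -917774400 + 22720*I*√92693/3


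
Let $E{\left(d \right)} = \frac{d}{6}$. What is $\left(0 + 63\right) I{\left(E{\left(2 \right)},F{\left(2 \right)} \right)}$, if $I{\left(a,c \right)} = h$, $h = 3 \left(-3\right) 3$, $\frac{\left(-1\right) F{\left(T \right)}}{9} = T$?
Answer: $-1701$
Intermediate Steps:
$E{\left(d \right)} = \frac{d}{6}$ ($E{\left(d \right)} = d \frac{1}{6} = \frac{d}{6}$)
$F{\left(T \right)} = - 9 T$
$h = -27$ ($h = \left(-9\right) 3 = -27$)
$I{\left(a,c \right)} = -27$
$\left(0 + 63\right) I{\left(E{\left(2 \right)},F{\left(2 \right)} \right)} = \left(0 + 63\right) \left(-27\right) = 63 \left(-27\right) = -1701$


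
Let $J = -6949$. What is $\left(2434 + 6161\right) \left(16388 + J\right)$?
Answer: $81128205$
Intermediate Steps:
$\left(2434 + 6161\right) \left(16388 + J\right) = \left(2434 + 6161\right) \left(16388 - 6949\right) = 8595 \cdot 9439 = 81128205$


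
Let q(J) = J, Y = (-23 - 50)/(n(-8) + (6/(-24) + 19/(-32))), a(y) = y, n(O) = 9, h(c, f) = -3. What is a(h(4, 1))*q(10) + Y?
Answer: -10166/261 ≈ -38.950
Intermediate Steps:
Y = -2336/261 (Y = (-23 - 50)/(9 + (6/(-24) + 19/(-32))) = -73/(9 + (6*(-1/24) + 19*(-1/32))) = -73/(9 + (-¼ - 19/32)) = -73/(9 - 27/32) = -73/261/32 = -73*32/261 = -2336/261 ≈ -8.9502)
a(h(4, 1))*q(10) + Y = -3*10 - 2336/261 = -30 - 2336/261 = -10166/261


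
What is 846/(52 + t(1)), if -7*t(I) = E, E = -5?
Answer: 658/41 ≈ 16.049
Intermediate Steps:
t(I) = 5/7 (t(I) = -⅐*(-5) = 5/7)
846/(52 + t(1)) = 846/(52 + 5/7) = 846/(369/7) = (7/369)*846 = 658/41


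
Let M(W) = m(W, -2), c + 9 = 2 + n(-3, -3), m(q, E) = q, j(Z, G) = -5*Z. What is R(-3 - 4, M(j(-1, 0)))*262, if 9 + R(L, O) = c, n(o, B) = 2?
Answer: -3668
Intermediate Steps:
c = -5 (c = -9 + (2 + 2) = -9 + 4 = -5)
M(W) = W
R(L, O) = -14 (R(L, O) = -9 - 5 = -14)
R(-3 - 4, M(j(-1, 0)))*262 = -14*262 = -3668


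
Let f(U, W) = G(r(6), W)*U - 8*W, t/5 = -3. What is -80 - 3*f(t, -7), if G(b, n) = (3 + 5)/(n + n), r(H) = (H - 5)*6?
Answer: -1916/7 ≈ -273.71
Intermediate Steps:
t = -15 (t = 5*(-3) = -15)
r(H) = -30 + 6*H (r(H) = (-5 + H)*6 = -30 + 6*H)
G(b, n) = 4/n (G(b, n) = 8/((2*n)) = 8*(1/(2*n)) = 4/n)
f(U, W) = -8*W + 4*U/W (f(U, W) = (4/W)*U - 8*W = 4*U/W - 8*W = -8*W + 4*U/W)
-80 - 3*f(t, -7) = -80 - 3*(-8*(-7) + 4*(-15)/(-7)) = -80 - 3*(56 + 4*(-15)*(-⅐)) = -80 - 3*(56 + 60/7) = -80 - 3*452/7 = -80 - 1*1356/7 = -80 - 1356/7 = -1916/7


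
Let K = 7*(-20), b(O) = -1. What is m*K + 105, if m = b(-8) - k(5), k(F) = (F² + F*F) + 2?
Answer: 7525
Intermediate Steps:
k(F) = 2 + 2*F² (k(F) = (F² + F²) + 2 = 2*F² + 2 = 2 + 2*F²)
K = -140
m = -53 (m = -1 - (2 + 2*5²) = -1 - (2 + 2*25) = -1 - (2 + 50) = -1 - 1*52 = -1 - 52 = -53)
m*K + 105 = -53*(-140) + 105 = 7420 + 105 = 7525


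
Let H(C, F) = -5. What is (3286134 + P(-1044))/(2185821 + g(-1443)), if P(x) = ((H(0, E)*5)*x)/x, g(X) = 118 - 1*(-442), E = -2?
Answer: 3286109/2186381 ≈ 1.5030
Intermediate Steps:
g(X) = 560 (g(X) = 118 + 442 = 560)
P(x) = -25 (P(x) = ((-5*5)*x)/x = (-25*x)/x = -25)
(3286134 + P(-1044))/(2185821 + g(-1443)) = (3286134 - 25)/(2185821 + 560) = 3286109/2186381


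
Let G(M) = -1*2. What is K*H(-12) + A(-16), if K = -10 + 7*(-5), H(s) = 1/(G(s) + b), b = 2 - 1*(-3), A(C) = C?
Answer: -31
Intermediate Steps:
G(M) = -2
b = 5 (b = 2 + 3 = 5)
H(s) = ⅓ (H(s) = 1/(-2 + 5) = 1/3 = ⅓)
K = -45 (K = -10 - 35 = -45)
K*H(-12) + A(-16) = -45*⅓ - 16 = -15 - 16 = -31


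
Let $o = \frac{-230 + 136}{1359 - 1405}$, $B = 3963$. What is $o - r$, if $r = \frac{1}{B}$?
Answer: $\frac{186238}{91149} \approx 2.0432$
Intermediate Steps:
$o = \frac{47}{23}$ ($o = - \frac{94}{-46} = \left(-94\right) \left(- \frac{1}{46}\right) = \frac{47}{23} \approx 2.0435$)
$r = \frac{1}{3963} \approx 0.00025233$
$o - r = \frac{47}{23} - \frac{1}{3963} = \frac{186238}{91149}$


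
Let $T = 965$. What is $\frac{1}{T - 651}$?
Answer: $\frac{1}{314} \approx 0.0031847$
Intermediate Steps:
$\frac{1}{T - 651} = \frac{1}{965 - 651} = \frac{1}{314}$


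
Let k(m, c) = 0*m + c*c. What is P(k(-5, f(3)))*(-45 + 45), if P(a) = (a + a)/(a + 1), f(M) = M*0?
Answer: 0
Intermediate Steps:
f(M) = 0
k(m, c) = c² (k(m, c) = 0 + c² = c²)
P(a) = 2*a/(1 + a) (P(a) = (2*a)/(1 + a) = 2*a/(1 + a))
P(k(-5, f(3)))*(-45 + 45) = (2*0²/(1 + 0²))*(-45 + 45) = (2*0/(1 + 0))*0 = (2*0/1)*0 = (2*0*1)*0 = 0*0 = 0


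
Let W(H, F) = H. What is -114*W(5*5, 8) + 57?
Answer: -2793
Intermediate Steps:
-114*W(5*5, 8) + 57 = -570*5 + 57 = -114*25 + 57 = -2850 + 57 = -2793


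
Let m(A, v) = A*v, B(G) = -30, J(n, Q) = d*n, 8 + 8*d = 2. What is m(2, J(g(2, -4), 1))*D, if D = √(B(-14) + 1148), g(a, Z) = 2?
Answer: -3*√1118 ≈ -100.31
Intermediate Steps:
d = -¾ (d = -1 + (⅛)*2 = -1 + ¼ = -¾ ≈ -0.75000)
J(n, Q) = -3*n/4
D = √1118 (D = √(-30 + 1148) = √1118 ≈ 33.437)
m(2, J(g(2, -4), 1))*D = (2*(-¾*2))*√1118 = (2*(-3/2))*√1118 = -3*√1118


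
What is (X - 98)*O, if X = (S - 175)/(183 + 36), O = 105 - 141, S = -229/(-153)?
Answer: 13240928/3723 ≈ 3556.5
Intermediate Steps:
S = 229/153 (S = -229*(-1/153) = 229/153 ≈ 1.4967)
O = -36
X = -26546/33507 (X = (229/153 - 175)/(183 + 36) = -26546/153/219 = -26546/153*1/219 = -26546/33507 ≈ -0.79225)
(X - 98)*O = (-26546/33507 - 98)*(-36) = -3310232/33507*(-36) = 13240928/3723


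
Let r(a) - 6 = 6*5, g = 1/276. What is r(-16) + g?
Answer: 9937/276 ≈ 36.004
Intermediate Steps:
g = 1/276 ≈ 0.0036232
r(a) = 36 (r(a) = 6 + 6*5 = 6 + 30 = 36)
r(-16) + g = 36 + 1/276 = 9937/276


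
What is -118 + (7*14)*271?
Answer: 26440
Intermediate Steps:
-118 + (7*14)*271 = -118 + 98*271 = -118 + 26558 = 26440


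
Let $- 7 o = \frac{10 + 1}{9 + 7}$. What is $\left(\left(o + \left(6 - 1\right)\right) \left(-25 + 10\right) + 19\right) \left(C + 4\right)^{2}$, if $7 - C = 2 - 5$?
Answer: $- \frac{42749}{4} \approx -10687.0$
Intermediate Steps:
$C = 10$ ($C = 7 - \left(2 - 5\right) = 7 - -3 = 7 + 3 = 10$)
$o = - \frac{11}{112}$ ($o = - \frac{\left(10 + 1\right) \frac{1}{9 + 7}}{7} = - \frac{11 \cdot \frac{1}{16}}{7} = \left(- \frac{1}{7}\right) \frac{11}{16} = - \frac{11}{112} \approx -0.098214$)
$\left(\left(o + \left(6 - 1\right)\right) \left(-25 + 10\right) + 19\right) \left(C + 4\right)^{2} = \left(\left(- \frac{11}{112} + \left(6 - 1\right)\right) \left(-25 + 10\right) + 19\right) \left(10 + 4\right)^{2} = \left(\left(- \frac{11}{112} + \left(6 - 1\right)\right) \left(-15\right) + 19\right) 14^{2} = \left(\left(- \frac{11}{112} + 5\right) \left(-15\right) + 19\right) 196 = \left(\frac{549}{112} \left(-15\right) + 19\right) 196 = \left(- \frac{8235}{112} + 19\right) 196 = \left(- \frac{6107}{112}\right) 196 = - \frac{42749}{4}$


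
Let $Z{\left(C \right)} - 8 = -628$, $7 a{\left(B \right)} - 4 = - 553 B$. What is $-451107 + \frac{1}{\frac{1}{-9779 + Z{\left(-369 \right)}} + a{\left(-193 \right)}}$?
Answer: $- \frac{500691084448427}{1109916460} \approx -4.5111 \cdot 10^{5}$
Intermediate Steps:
$a{\left(B \right)} = \frac{4}{7} - 79 B$ ($a{\left(B \right)} = \frac{4}{7} + \frac{\left(-553\right) B}{7} = \frac{4}{7} - 79 B$)
$Z{\left(C \right)} = -620$ ($Z{\left(C \right)} = 8 - 628 = -620$)
$-451107 + \frac{1}{\frac{1}{-9779 + Z{\left(-369 \right)}} + a{\left(-193 \right)}} = -451107 + \frac{1}{\frac{1}{-9779 - 620} + \left(\frac{4}{7} - -15247\right)} = -451107 + \frac{1}{\frac{1}{-10399} + \left(\frac{4}{7} + 15247\right)} = -451107 + \frac{1}{- \frac{1}{10399} + \frac{106733}{7}} = -451107 + \frac{1}{\frac{1109916460}{72793}} = -451107 + \frac{72793}{1109916460} = - \frac{500691084448427}{1109916460}$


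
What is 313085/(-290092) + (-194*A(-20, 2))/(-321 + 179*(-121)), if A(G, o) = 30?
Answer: -259663643/318811108 ≈ -0.81448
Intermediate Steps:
313085/(-290092) + (-194*A(-20, 2))/(-321 + 179*(-121)) = 313085/(-290092) + (-194*30)/(-321 + 179*(-121)) = 313085*(-1/290092) - 5820/(-321 - 21659) = -313085/290092 - 5820/(-21980) = -313085/290092 - 5820*(-1/21980) = -313085/290092 + 291/1099 = -259663643/318811108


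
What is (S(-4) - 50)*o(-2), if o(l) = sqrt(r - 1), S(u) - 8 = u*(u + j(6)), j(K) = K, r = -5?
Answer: -50*I*sqrt(6) ≈ -122.47*I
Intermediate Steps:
S(u) = 8 + u*(6 + u) (S(u) = 8 + u*(u + 6) = 8 + u*(6 + u))
o(l) = I*sqrt(6) (o(l) = sqrt(-5 - 1) = sqrt(-6) = I*sqrt(6))
(S(-4) - 50)*o(-2) = ((8 + (-4)**2 + 6*(-4)) - 50)*(I*sqrt(6)) = ((8 + 16 - 24) - 50)*(I*sqrt(6)) = (0 - 50)*(I*sqrt(6)) = -50*I*sqrt(6)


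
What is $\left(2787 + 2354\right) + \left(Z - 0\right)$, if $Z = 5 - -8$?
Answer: $5154$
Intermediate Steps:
$Z = 13$ ($Z = 5 + 8 = 13$)
$\left(2787 + 2354\right) + \left(Z - 0\right) = \left(2787 + 2354\right) + \left(13 - 0\right) = 5141 + \left(13 + 0\right) = 5141 + 13 = 5154$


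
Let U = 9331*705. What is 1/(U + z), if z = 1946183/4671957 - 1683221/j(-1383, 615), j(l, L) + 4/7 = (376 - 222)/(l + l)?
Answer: 28363450947/262715626878113635 ≈ 1.0796e-7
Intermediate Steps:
j(l, L) = -4/7 + 77/l (j(l, L) = -4/7 + (376 - 222)/(l + l) = -4/7 + 154/((2*l)) = -4/7 + 154*(1/(2*l)) = -4/7 + 77/l)
U = 6578355
z = 76130777523661450/28363450947 (z = 1946183/4671957 - 1683221/(-4/7 + 77/(-1383)) = 1946183*(1/4671957) - 1683221/(-4/7 + 77*(-1/1383)) = 1946183/4671957 - 1683221/(-4/7 - 77/1383) = 1946183/4671957 - 1683221/(-6071/9681) = 1946183/4671957 - 1683221*(-9681/6071) = 1946183/4671957 + 16295262501/6071 = 76130777523661450/28363450947 ≈ 2.6841e+6)
1/(U + z) = 1/(6578355 + 76130777523661450/28363450947) = 1/(262715626878113635/28363450947) = 28363450947/262715626878113635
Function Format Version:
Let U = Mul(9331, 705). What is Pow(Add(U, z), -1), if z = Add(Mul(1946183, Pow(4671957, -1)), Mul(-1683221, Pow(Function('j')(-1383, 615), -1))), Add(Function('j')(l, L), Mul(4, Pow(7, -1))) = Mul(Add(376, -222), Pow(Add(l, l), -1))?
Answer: Rational(28363450947, 262715626878113635) ≈ 1.0796e-7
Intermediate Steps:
Function('j')(l, L) = Add(Rational(-4, 7), Mul(77, Pow(l, -1))) (Function('j')(l, L) = Add(Rational(-4, 7), Mul(Add(376, -222), Pow(Add(l, l), -1))) = Add(Rational(-4, 7), Mul(154, Pow(Mul(2, l), -1))) = Add(Rational(-4, 7), Mul(154, Mul(Rational(1, 2), Pow(l, -1)))) = Add(Rational(-4, 7), Mul(77, Pow(l, -1))))
U = 6578355
z = Rational(76130777523661450, 28363450947) (z = Add(Mul(1946183, Pow(4671957, -1)), Mul(-1683221, Pow(Add(Rational(-4, 7), Mul(77, Pow(-1383, -1))), -1))) = Add(Mul(1946183, Rational(1, 4671957)), Mul(-1683221, Pow(Add(Rational(-4, 7), Mul(77, Rational(-1, 1383))), -1))) = Add(Rational(1946183, 4671957), Mul(-1683221, Pow(Add(Rational(-4, 7), Rational(-77, 1383)), -1))) = Add(Rational(1946183, 4671957), Mul(-1683221, Pow(Rational(-6071, 9681), -1))) = Add(Rational(1946183, 4671957), Mul(-1683221, Rational(-9681, 6071))) = Add(Rational(1946183, 4671957), Rational(16295262501, 6071)) = Rational(76130777523661450, 28363450947) ≈ 2.6841e+6)
Pow(Add(U, z), -1) = Pow(Add(6578355, Rational(76130777523661450, 28363450947)), -1) = Pow(Rational(262715626878113635, 28363450947), -1) = Rational(28363450947, 262715626878113635)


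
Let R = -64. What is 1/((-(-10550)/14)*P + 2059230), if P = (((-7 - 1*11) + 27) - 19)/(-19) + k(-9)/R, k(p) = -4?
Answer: 2128/4382985665 ≈ 4.8551e-7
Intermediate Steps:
P = 179/304 (P = (((-7 - 1*11) + 27) - 19)/(-19) - 4/(-64) = (((-7 - 11) + 27) - 19)*(-1/19) - 4*(-1/64) = ((-18 + 27) - 19)*(-1/19) + 1/16 = (9 - 19)*(-1/19) + 1/16 = -10*(-1/19) + 1/16 = 10/19 + 1/16 = 179/304 ≈ 0.58882)
1/((-(-10550)/14)*P + 2059230) = 1/(-(-10550)/14*(179/304) + 2059230) = 1/(-50*(-211/14)*(179/304) + 2059230) = 1/((5275/7)*(179/304) + 2059230) = 1/(944225/2128 + 2059230) = 1/(4382985665/2128) = 2128/4382985665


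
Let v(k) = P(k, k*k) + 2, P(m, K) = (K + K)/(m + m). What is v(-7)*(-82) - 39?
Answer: 371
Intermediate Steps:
P(m, K) = K/m (P(m, K) = (2*K)/((2*m)) = (2*K)*(1/(2*m)) = K/m)
v(k) = 2 + k (v(k) = (k*k)/k + 2 = k²/k + 2 = k + 2 = 2 + k)
v(-7)*(-82) - 39 = (2 - 7)*(-82) - 39 = -5*(-82) - 39 = 410 - 39 = 371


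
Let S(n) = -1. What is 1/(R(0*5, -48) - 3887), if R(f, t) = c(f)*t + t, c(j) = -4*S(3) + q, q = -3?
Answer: -1/3983 ≈ -0.00025107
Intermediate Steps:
c(j) = 1 (c(j) = -4*(-1) - 3 = 4 - 3 = 1)
R(f, t) = 2*t (R(f, t) = 1*t + t = t + t = 2*t)
1/(R(0*5, -48) - 3887) = 1/(2*(-48) - 3887) = 1/(-96 - 3887) = 1/(-3983) = -1/3983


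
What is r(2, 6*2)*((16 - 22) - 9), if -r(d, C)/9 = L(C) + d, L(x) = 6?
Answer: 1080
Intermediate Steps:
r(d, C) = -54 - 9*d (r(d, C) = -9*(6 + d) = -54 - 9*d)
r(2, 6*2)*((16 - 22) - 9) = (-54 - 9*2)*((16 - 22) - 9) = (-54 - 18)*(-6 - 9) = -72*(-15) = 1080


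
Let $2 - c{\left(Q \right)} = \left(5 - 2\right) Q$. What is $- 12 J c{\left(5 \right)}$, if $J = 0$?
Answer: $0$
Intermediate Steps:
$c{\left(Q \right)} = 2 - 3 Q$ ($c{\left(Q \right)} = 2 - \left(5 - 2\right) Q = 2 - 3 Q$)
$- 12 J c{\left(5 \right)} = \left(-12\right) 0 \left(2 - 15\right) = 0 \left(2 - 15\right) = 0 \left(-13\right) = 0$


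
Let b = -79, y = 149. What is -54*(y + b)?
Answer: -3780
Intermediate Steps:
-54*(y + b) = -54*(149 - 79) = -54*70 = -3780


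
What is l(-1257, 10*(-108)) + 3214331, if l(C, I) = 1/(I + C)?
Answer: 7511891546/2337 ≈ 3.2143e+6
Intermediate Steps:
l(C, I) = 1/(C + I)
l(-1257, 10*(-108)) + 3214331 = 1/(-1257 + 10*(-108)) + 3214331 = 1/(-1257 - 1080) + 3214331 = 1/(-2337) + 3214331 = -1/2337 + 3214331 = 7511891546/2337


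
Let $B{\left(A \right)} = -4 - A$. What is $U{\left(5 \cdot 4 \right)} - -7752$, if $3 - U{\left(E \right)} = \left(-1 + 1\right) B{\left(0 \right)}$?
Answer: $7755$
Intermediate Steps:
$U{\left(E \right)} = 3$ ($U{\left(E \right)} = 3 - \left(-1 + 1\right) \left(-4 - 0\right) = 3 - 0 \left(-4 + 0\right) = 3 - 0 \left(-4\right) = 3 - 0 = 3 + 0 = 3$)
$U{\left(5 \cdot 4 \right)} - -7752 = 3 - -7752 = 3 + 7752 = 7755$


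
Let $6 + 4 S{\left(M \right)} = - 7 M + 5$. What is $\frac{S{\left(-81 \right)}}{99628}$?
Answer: $\frac{283}{199256} \approx 0.0014203$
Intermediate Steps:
$S{\left(M \right)} = - \frac{1}{4} - \frac{7 M}{4}$ ($S{\left(M \right)} = - \frac{3}{2} + \frac{- 7 M + 5}{4} = - \frac{3}{2} + \frac{5 - 7 M}{4} = - \frac{3}{2} - \left(- \frac{5}{4} + \frac{7 M}{4}\right) = - \frac{1}{4} - \frac{7 M}{4}$)
$\frac{S{\left(-81 \right)}}{99628} = \frac{- \frac{1}{4} - - \frac{567}{4}}{99628} = \left(- \frac{1}{4} + \frac{567}{4}\right) \frac{1}{99628} = \frac{283}{2} \cdot \frac{1}{99628} = \frac{283}{199256}$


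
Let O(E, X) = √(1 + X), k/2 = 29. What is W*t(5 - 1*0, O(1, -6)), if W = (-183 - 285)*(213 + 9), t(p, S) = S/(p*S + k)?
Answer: -103896*√5/(-58*I + 5*√5) ≈ -744.45 - 3862.0*I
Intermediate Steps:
k = 58 (k = 2*29 = 58)
t(p, S) = S/(58 + S*p) (t(p, S) = S/(p*S + 58) = S/(S*p + 58) = S/(58 + S*p))
W = -103896 (W = -468*222 = -103896)
W*t(5 - 1*0, O(1, -6)) = -103896*√(1 - 6)/(58 + √(1 - 6)*(5 - 1*0)) = -103896*√(-5)/(58 + √(-5)*(5 + 0)) = -103896*I*√5/(58 + (I*√5)*5) = -103896*I*√5/(58 + 5*I*√5)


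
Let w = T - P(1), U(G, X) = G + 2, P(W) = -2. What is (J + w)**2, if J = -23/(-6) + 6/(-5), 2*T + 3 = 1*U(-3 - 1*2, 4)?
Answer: 2401/900 ≈ 2.6678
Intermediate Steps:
U(G, X) = 2 + G
T = -3 (T = -3/2 + (1*(2 + (-3 - 1*2)))/2 = -3/2 + (1*(2 + (-3 - 2)))/2 = -3/2 + (1*(2 - 5))/2 = -3/2 + (1*(-3))/2 = -3/2 + (1/2)*(-3) = -3/2 - 3/2 = -3)
J = 79/30 (J = -23*(-1/6) + 6*(-1/5) = 23/6 - 6/5 = 79/30 ≈ 2.6333)
w = -1 (w = -3 - 1*(-2) = -3 + 2 = -1)
(J + w)**2 = (79/30 - 1)**2 = (49/30)**2 = 2401/900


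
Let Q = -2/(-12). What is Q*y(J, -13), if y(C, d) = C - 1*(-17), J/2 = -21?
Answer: -25/6 ≈ -4.1667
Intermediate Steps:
J = -42 (J = 2*(-21) = -42)
y(C, d) = 17 + C (y(C, d) = C + 17 = 17 + C)
Q = ⅙ (Q = -2*(-1/12) = ⅙ ≈ 0.16667)
Q*y(J, -13) = (17 - 42)/6 = (⅙)*(-25) = -25/6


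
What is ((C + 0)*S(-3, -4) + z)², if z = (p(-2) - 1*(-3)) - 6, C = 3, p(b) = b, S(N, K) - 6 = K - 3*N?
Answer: 784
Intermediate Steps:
S(N, K) = 6 + K - 3*N (S(N, K) = 6 + (K - 3*N) = 6 + K - 3*N)
z = -5 (z = (-2 - 1*(-3)) - 6 = (-2 + 3) - 6 = 1 - 6 = -5)
((C + 0)*S(-3, -4) + z)² = ((3 + 0)*(6 - 4 - 3*(-3)) - 5)² = (3*(6 - 4 + 9) - 5)² = (3*11 - 5)² = (33 - 5)² = 28² = 784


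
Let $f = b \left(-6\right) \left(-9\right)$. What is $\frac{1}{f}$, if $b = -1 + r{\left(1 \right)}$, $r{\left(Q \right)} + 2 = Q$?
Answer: $- \frac{1}{108} \approx -0.0092593$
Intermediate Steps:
$r{\left(Q \right)} = -2 + Q$
$b = -2$ ($b = -1 + \left(-2 + 1\right) = -1 - 1 = -2$)
$f = -108$ ($f = \left(-2\right) \left(-6\right) \left(-9\right) = 12 \left(-9\right) = -108$)
$\frac{1}{f} = \frac{1}{-108} = - \frac{1}{108}$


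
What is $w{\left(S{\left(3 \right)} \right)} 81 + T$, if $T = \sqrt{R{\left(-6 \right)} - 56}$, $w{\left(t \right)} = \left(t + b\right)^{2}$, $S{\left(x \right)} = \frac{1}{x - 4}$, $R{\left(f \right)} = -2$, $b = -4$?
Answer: $2025 + i \sqrt{58} \approx 2025.0 + 7.6158 i$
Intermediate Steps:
$S{\left(x \right)} = \frac{1}{-4 + x}$
$w{\left(t \right)} = \left(-4 + t\right)^{2}$ ($w{\left(t \right)} = \left(t - 4\right)^{2} = \left(-4 + t\right)^{2}$)
$T = i \sqrt{58}$ ($T = \sqrt{-2 - 56} = \sqrt{-58} = i \sqrt{58} \approx 7.6158 i$)
$w{\left(S{\left(3 \right)} \right)} 81 + T = \left(-4 + \frac{1}{-4 + 3}\right)^{2} \cdot 81 + i \sqrt{58} = \left(-4 + \frac{1}{-1}\right)^{2} \cdot 81 + i \sqrt{58} = \left(-4 - 1\right)^{2} \cdot 81 + i \sqrt{58} = \left(-5\right)^{2} \cdot 81 + i \sqrt{58} = 25 \cdot 81 + i \sqrt{58} = 2025 + i \sqrt{58}$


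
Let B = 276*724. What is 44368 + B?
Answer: 244192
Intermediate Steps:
B = 199824
44368 + B = 44368 + 199824 = 244192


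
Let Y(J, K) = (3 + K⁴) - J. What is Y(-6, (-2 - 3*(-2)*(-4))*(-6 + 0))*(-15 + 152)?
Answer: 81137003985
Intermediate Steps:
Y(J, K) = 3 + K⁴ - J
Y(-6, (-2 - 3*(-2)*(-4))*(-6 + 0))*(-15 + 152) = (3 + ((-2 - 3*(-2)*(-4))*(-6 + 0))⁴ - 1*(-6))*(-15 + 152) = (3 + ((-2 + 6*(-4))*(-6))⁴ + 6)*137 = (3 + ((-2 - 24)*(-6))⁴ + 6)*137 = (3 + (-26*(-6))⁴ + 6)*137 = (3 + 156⁴ + 6)*137 = (3 + 592240896 + 6)*137 = 592240905*137 = 81137003985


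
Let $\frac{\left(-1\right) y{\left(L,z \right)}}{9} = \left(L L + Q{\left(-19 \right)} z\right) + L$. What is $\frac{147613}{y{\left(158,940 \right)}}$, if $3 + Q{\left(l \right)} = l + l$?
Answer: $\frac{147613}{120762} \approx 1.2223$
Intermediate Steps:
$Q{\left(l \right)} = -3 + 2 l$ ($Q{\left(l \right)} = -3 + \left(l + l\right) = -3 + 2 l$)
$y{\left(L,z \right)} = - 9 L - 9 L^{2} + 369 z$ ($y{\left(L,z \right)} = - 9 \left(\left(L L + \left(-3 + 2 \left(-19\right)\right) z\right) + L\right) = - 9 \left(\left(L^{2} + \left(-3 - 38\right) z\right) + L\right) = - 9 \left(\left(L^{2} - 41 z\right) + L\right) = - 9 \left(L + L^{2} - 41 z\right) = - 9 L - 9 L^{2} + 369 z$)
$\frac{147613}{y{\left(158,940 \right)}} = \frac{147613}{\left(-9\right) 158 - 9 \cdot 158^{2} + 369 \cdot 940} = \frac{147613}{-1422 - 224676 + 346860} = \frac{147613}{120762}$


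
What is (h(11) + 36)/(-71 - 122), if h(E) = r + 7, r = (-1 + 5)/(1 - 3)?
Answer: -41/193 ≈ -0.21244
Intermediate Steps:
r = -2 (r = 4/(-2) = 4*(-1/2) = -2)
h(E) = 5 (h(E) = -2 + 7 = 5)
(h(11) + 36)/(-71 - 122) = (5 + 36)/(-71 - 122) = 41/(-193) = 41*(-1/193) = -41/193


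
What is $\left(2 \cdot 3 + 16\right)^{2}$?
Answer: $484$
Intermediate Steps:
$\left(2 \cdot 3 + 16\right)^{2} = \left(6 + 16\right)^{2} = 22^{2} = 484$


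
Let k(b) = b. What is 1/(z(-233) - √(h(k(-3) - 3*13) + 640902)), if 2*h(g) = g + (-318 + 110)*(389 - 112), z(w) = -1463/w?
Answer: -4427/431515464 - 54289*√612073/33226690728 ≈ -0.0012885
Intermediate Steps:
h(g) = -28808 + g/2 (h(g) = (g + (-318 + 110)*(389 - 112))/2 = (g - 208*277)/2 = (g - 57616)/2 = (-57616 + g)/2 = -28808 + g/2)
1/(z(-233) - √(h(k(-3) - 3*13) + 640902)) = 1/(-1463/(-233) - √((-28808 + (-3 - 3*13)/2) + 640902)) = 1/(-1463*(-1/233) - √((-28808 + (-3 - 39)/2) + 640902)) = 1/(1463/233 - √((-28808 + (½)*(-42)) + 640902)) = 1/(1463/233 - √((-28808 - 21) + 640902)) = 1/(1463/233 - √(-28829 + 640902)) = 1/(1463/233 - √612073)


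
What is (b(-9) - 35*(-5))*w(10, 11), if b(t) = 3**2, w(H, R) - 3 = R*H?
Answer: 20792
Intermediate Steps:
w(H, R) = 3 + H*R (w(H, R) = 3 + R*H = 3 + H*R)
b(t) = 9
(b(-9) - 35*(-5))*w(10, 11) = (9 - 35*(-5))*(3 + 10*11) = (9 + 175)*(3 + 110) = 184*113 = 20792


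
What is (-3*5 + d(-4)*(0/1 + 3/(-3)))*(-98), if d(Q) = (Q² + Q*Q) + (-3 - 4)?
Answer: 3920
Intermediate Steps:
d(Q) = -7 + 2*Q² (d(Q) = (Q² + Q²) - 7 = 2*Q² - 7 = -7 + 2*Q²)
(-3*5 + d(-4)*(0/1 + 3/(-3)))*(-98) = (-3*5 + (-7 + 2*(-4)²)*(0/1 + 3/(-3)))*(-98) = (-15 + (-7 + 2*16)*(0*1 + 3*(-⅓)))*(-98) = (-15 + (-7 + 32)*(0 - 1))*(-98) = (-15 + 25*(-1))*(-98) = (-15 - 25)*(-98) = -40*(-98) = 3920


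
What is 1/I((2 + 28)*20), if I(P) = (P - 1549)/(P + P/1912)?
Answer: -143475/226811 ≈ -0.63258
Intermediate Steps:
I(P) = 1912*(-1549 + P)/(1913*P) (I(P) = (-1549 + P)/(P + P*(1/1912)) = (-1549 + P)/(P + P/1912) = (-1549 + P)/((1913*P/1912)) = (-1549 + P)*(1912/(1913*P)) = 1912*(-1549 + P)/(1913*P))
1/I((2 + 28)*20) = 1/(1912*(-1549 + (2 + 28)*20)/(1913*(((2 + 28)*20)))) = 1/(1912*(-1549 + 30*20)/(1913*((30*20)))) = 1/((1912/1913)*(-1549 + 600)/600) = 1/((1912/1913)*(1/600)*(-949)) = 1/(-226811/143475) = -143475/226811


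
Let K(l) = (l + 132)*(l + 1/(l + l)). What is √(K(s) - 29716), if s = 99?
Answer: 5*I*√9858/6 ≈ 82.74*I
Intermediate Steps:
K(l) = (132 + l)*(l + 1/(2*l))
√(K(s) - 29716) = √((½ + 99² + 66/99 + 132*99) - 29716) = √((½ + 9801 + 66*(1/99) + 13068) - 29716) = √((½ + 9801 + ⅔ + 13068) - 29716) = √(137221/6 - 29716) = √(-41075/6) = 5*I*√9858/6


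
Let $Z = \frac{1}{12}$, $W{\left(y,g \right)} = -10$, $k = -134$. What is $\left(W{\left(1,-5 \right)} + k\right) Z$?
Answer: $-12$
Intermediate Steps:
$Z = \frac{1}{12} \approx 0.083333$
$\left(W{\left(1,-5 \right)} + k\right) Z = \left(-10 - 134\right) \frac{1}{12} = \left(-144\right) \frac{1}{12} = -12$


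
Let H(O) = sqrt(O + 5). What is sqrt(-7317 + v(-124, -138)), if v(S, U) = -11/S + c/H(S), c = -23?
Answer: sqrt(-398295217327 + 10521028*I*sqrt(119))/7378 ≈ 0.012324 + 85.539*I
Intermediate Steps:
H(O) = sqrt(5 + O)
v(S, U) = -23/sqrt(5 + S) - 11/S (v(S, U) = -11/S - 23/sqrt(5 + S) = -23/sqrt(5 + S) - 11/S)
sqrt(-7317 + v(-124, -138)) = sqrt(-7317 + (-23/sqrt(5 - 124) - 11/(-124))) = sqrt(-7317 + (-(-23)*I*sqrt(119)/119 - 11*(-1/124))) = sqrt(-7317 + (-(-23)*I*sqrt(119)/119 + 11/124)) = sqrt(-7317 + (23*I*sqrt(119)/119 + 11/124)) = sqrt(-7317 + (11/124 + 23*I*sqrt(119)/119)) = sqrt(-907297/124 + 23*I*sqrt(119)/119)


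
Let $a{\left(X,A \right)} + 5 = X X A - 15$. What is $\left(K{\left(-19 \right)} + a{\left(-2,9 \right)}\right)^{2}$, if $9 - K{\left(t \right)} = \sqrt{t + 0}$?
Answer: $\left(-25 + i \sqrt{19}\right)^{2} \approx 606.0 - 217.94 i$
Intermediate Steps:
$K{\left(t \right)} = 9 - \sqrt{t}$ ($K{\left(t \right)} = 9 - \sqrt{t + 0} = 9 - \sqrt{t}$)
$a{\left(X,A \right)} = -20 + A X^{2}$ ($a{\left(X,A \right)} = -5 + \left(X X A - 15\right) = -5 + \left(X^{2} A - 15\right) = -5 + \left(A X^{2} - 15\right) = -5 + \left(-15 + A X^{2}\right) = -20 + A X^{2}$)
$\left(K{\left(-19 \right)} + a{\left(-2,9 \right)}\right)^{2} = \left(\left(9 - \sqrt{-19}\right) - \left(20 - 9 \left(-2\right)^{2}\right)\right)^{2} = \left(\left(9 - i \sqrt{19}\right) + \left(-20 + 9 \cdot 4\right)\right)^{2} = \left(\left(9 - i \sqrt{19}\right) + \left(-20 + 36\right)\right)^{2} = \left(\left(9 - i \sqrt{19}\right) + 16\right)^{2} = \left(25 - i \sqrt{19}\right)^{2}$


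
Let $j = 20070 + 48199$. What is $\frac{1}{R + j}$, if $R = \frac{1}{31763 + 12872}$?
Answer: $\frac{44635}{3047186816} \approx 1.4648 \cdot 10^{-5}$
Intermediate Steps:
$R = \frac{1}{44635} \approx 2.2404 \cdot 10^{-5}$
$j = 68269$
$\frac{1}{R + j} = \frac{1}{\frac{1}{44635} + 68269} = \frac{1}{\frac{3047186816}{44635}} = \frac{44635}{3047186816}$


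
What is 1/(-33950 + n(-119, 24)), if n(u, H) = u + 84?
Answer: -1/33985 ≈ -2.9425e-5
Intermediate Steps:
n(u, H) = 84 + u
1/(-33950 + n(-119, 24)) = 1/(-33950 + (84 - 119)) = 1/(-33950 - 35) = 1/(-33985) = -1/33985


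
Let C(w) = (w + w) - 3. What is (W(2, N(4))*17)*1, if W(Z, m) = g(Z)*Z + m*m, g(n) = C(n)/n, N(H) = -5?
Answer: 442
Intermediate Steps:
C(w) = -3 + 2*w (C(w) = 2*w - 3 = -3 + 2*w)
g(n) = (-3 + 2*n)/n
W(Z, m) = m² + Z*(2 - 3/Z) (W(Z, m) = (2 - 3/Z)*Z + m*m = Z*(2 - 3/Z) + m² = m² + Z*(2 - 3/Z))
(W(2, N(4))*17)*1 = ((-3 + (-5)² + 2*2)*17)*1 = ((-3 + 25 + 4)*17)*1 = (26*17)*1 = 442*1 = 442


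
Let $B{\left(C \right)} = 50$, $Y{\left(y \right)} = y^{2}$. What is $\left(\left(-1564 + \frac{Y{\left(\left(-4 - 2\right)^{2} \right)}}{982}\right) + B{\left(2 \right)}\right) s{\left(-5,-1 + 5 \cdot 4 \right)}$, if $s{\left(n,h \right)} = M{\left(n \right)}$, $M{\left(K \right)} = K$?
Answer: $\frac{3713630}{491} \approx 7563.4$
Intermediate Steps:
$s{\left(n,h \right)} = n$
$\left(\left(-1564 + \frac{Y{\left(\left(-4 - 2\right)^{2} \right)}}{982}\right) + B{\left(2 \right)}\right) s{\left(-5,-1 + 5 \cdot 4 \right)} = \left(\left(-1564 + \frac{\left(\left(-4 - 2\right)^{2}\right)^{2}}{982}\right) + 50\right) \left(-5\right) = \left(\left(-1564 + \left(\left(-6\right)^{2}\right)^{2} \cdot \frac{1}{982}\right) + 50\right) \left(-5\right) = \left(\left(-1564 + 36^{2} \cdot \frac{1}{982}\right) + 50\right) \left(-5\right) = \left(\left(-1564 + 1296 \cdot \frac{1}{982}\right) + 50\right) \left(-5\right) = \left(\left(-1564 + \frac{648}{491}\right) + 50\right) \left(-5\right) = \left(- \frac{767276}{491} + 50\right) \left(-5\right) = \left(- \frac{742726}{491}\right) \left(-5\right) = \frac{3713630}{491}$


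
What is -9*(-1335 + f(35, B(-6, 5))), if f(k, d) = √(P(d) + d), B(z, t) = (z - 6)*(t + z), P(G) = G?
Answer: 12015 - 18*√6 ≈ 11971.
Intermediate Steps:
B(z, t) = (-6 + z)*(t + z)
f(k, d) = √2*√d (f(k, d) = √(d + d) = √(2*d) = √2*√d)
-9*(-1335 + f(35, B(-6, 5))) = -9*(-1335 + √2*√((-6)² - 6*5 - 6*(-6) + 5*(-6))) = -9*(-1335 + √2*√(36 - 30 + 36 - 30)) = -9*(-1335 + √2*√12) = -9*(-1335 + √2*(2*√3)) = -9*(-1335 + 2*√6) = 12015 - 18*√6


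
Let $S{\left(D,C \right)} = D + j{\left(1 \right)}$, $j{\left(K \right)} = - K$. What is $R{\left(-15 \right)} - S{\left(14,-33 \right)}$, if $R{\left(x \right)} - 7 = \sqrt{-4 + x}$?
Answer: $-6 + i \sqrt{19} \approx -6.0 + 4.3589 i$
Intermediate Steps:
$R{\left(x \right)} = 7 + \sqrt{-4 + x}$
$S{\left(D,C \right)} = -1 + D$ ($S{\left(D,C \right)} = D - 1 = -1 + D$)
$R{\left(-15 \right)} - S{\left(14,-33 \right)} = \left(7 + \sqrt{-4 - 15}\right) - \left(-1 + 14\right) = \left(7 + \sqrt{-19}\right) - 13 = \left(7 + i \sqrt{19}\right) - 13 = -6 + i \sqrt{19}$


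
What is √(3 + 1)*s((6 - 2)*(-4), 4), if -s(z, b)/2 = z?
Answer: 64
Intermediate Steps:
s(z, b) = -2*z
√(3 + 1)*s((6 - 2)*(-4), 4) = √(3 + 1)*(-2*(6 - 2)*(-4)) = √4*(-8*(-4)) = 2*(-2*(-16)) = 2*32 = 64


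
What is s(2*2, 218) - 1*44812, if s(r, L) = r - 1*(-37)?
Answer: -44771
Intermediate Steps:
s(r, L) = 37 + r (s(r, L) = r + 37 = 37 + r)
s(2*2, 218) - 1*44812 = (37 + 2*2) - 1*44812 = (37 + 4) - 44812 = 41 - 44812 = -44771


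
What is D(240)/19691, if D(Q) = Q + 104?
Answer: 344/19691 ≈ 0.017470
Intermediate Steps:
D(Q) = 104 + Q
D(240)/19691 = (104 + 240)/19691 = 344*(1/19691) = 344/19691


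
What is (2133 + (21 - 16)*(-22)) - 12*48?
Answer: 1447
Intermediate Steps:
(2133 + (21 - 16)*(-22)) - 12*48 = (2133 + 5*(-22)) - 576 = (2133 - 110) - 576 = 2023 - 576 = 1447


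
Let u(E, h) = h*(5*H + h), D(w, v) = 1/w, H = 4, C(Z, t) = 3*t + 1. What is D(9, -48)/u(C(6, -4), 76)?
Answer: 1/65664 ≈ 1.5229e-5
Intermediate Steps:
C(Z, t) = 1 + 3*t
u(E, h) = h*(20 + h) (u(E, h) = h*(5*4 + h) = h*(20 + h))
D(9, -48)/u(C(6, -4), 76) = 1/(9*((76*(20 + 76)))) = 1/(9*((76*96))) = (⅑)/7296 = (⅑)*(1/7296) = 1/65664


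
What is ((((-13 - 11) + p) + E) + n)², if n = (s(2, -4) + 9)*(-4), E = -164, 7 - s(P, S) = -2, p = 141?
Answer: 14161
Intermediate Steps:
s(P, S) = 9 (s(P, S) = 7 - 1*(-2) = 7 + 2 = 9)
n = -72 (n = (9 + 9)*(-4) = 18*(-4) = -72)
((((-13 - 11) + p) + E) + n)² = ((((-13 - 11) + 141) - 164) - 72)² = (((-24 + 141) - 164) - 72)² = ((117 - 164) - 72)² = (-47 - 72)² = (-119)² = 14161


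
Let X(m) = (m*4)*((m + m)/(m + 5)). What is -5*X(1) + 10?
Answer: 10/3 ≈ 3.3333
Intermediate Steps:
X(m) = 8*m²/(5 + m) (X(m) = (4*m)*((2*m)/(5 + m)) = (4*m)*(2*m/(5 + m)) = 8*m²/(5 + m))
-5*X(1) + 10 = -40*1²/(5 + 1) + 10 = -40/6 + 10 = -5*4/3 + 10 = -20/3 + 10 = 10/3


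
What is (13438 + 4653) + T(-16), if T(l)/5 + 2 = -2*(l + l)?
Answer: 18401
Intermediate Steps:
T(l) = -10 - 20*l (T(l) = -10 + 5*(-2*(l + l)) = -10 + 5*(-4*l) = -10 - 20*l)
(13438 + 4653) + T(-16) = (13438 + 4653) + (-10 - 20*(-16)) = 18091 + (-10 + 320) = 18091 + 310 = 18401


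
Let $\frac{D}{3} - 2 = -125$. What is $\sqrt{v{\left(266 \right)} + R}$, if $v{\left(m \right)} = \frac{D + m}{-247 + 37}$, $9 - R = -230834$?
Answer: $\frac{\sqrt{10180197930}}{210} \approx 480.46$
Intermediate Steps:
$D = -369$ ($D = 6 + 3 \left(-125\right) = 6 - 375 = -369$)
$R = 230843$ ($R = 9 - -230834 = 9 + 230834 = 230843$)
$v{\left(m \right)} = \frac{123}{70} - \frac{m}{210}$ ($v{\left(m \right)} = \frac{-369 + m}{-247 + 37} = \frac{-369 + m}{-210} = \left(-369 + m\right) \left(- \frac{1}{210}\right) = \frac{123}{70} - \frac{m}{210}$)
$\sqrt{v{\left(266 \right)} + R} = \sqrt{\left(\frac{123}{70} - \frac{19}{15}\right) + 230843} = \sqrt{\frac{103}{210} + 230843} = \sqrt{\frac{48477133}{210}} = \frac{\sqrt{10180197930}}{210}$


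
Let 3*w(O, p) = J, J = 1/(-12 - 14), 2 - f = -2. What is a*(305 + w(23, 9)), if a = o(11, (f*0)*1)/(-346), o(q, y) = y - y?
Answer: 0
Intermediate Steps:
f = 4 (f = 2 - 1*(-2) = 2 + 2 = 4)
J = -1/26 (J = 1/(-26) = -1/26 ≈ -0.038462)
w(O, p) = -1/78 (w(O, p) = (⅓)*(-1/26) = -1/78)
o(q, y) = 0
a = 0 (a = 0/(-346) = 0*(-1/346) = 0)
a*(305 + w(23, 9)) = 0*(305 - 1/78) = 0*(23789/78) = 0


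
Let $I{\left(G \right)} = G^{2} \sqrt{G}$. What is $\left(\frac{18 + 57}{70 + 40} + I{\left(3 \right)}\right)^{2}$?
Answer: $\frac{117837}{484} + \frac{135 \sqrt{3}}{11} \approx 264.72$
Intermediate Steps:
$I{\left(G \right)} = G^{\frac{5}{2}}$
$\left(\frac{18 + 57}{70 + 40} + I{\left(3 \right)}\right)^{2} = \left(\frac{18 + 57}{70 + 40} + 3^{\frac{5}{2}}\right)^{2} = \left(\frac{75}{110} + 9 \sqrt{3}\right)^{2} = \left(75 \cdot \frac{1}{110} + 9 \sqrt{3}\right)^{2} = \left(\frac{15}{22} + 9 \sqrt{3}\right)^{2}$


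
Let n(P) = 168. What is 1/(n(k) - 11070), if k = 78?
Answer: -1/10902 ≈ -9.1726e-5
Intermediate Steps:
1/(n(k) - 11070) = 1/(168 - 11070) = 1/(-10902) = -1/10902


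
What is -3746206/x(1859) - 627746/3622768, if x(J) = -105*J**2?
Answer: -107108494787761/657292392676920 ≈ -0.16295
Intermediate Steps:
-3746206/x(1859) - 627746/3622768 = -3746206/((-105*1859**2)) - 627746/3622768 = -3746206/((-105*3455881)) - 627746*1/3622768 = -3746206/(-362867505) - 313873/1811384 = -3746206*(-1/362867505) - 313873/1811384 = 3746206/362867505 - 313873/1811384 = -107108494787761/657292392676920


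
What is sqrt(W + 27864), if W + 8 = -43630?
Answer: I*sqrt(15774) ≈ 125.59*I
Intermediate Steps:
W = -43638 (W = -8 - 43630 = -43638)
sqrt(W + 27864) = sqrt(-43638 + 27864) = sqrt(-15774) = I*sqrt(15774)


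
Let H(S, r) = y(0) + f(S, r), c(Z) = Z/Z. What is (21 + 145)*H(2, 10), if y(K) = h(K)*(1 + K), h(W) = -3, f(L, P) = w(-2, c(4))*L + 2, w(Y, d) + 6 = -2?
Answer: -2822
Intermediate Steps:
c(Z) = 1
w(Y, d) = -8 (w(Y, d) = -6 - 2 = -8)
f(L, P) = 2 - 8*L (f(L, P) = -8*L + 2 = 2 - 8*L)
y(K) = -3 - 3*K (y(K) = -3*(1 + K) = -3 - 3*K)
H(S, r) = -1 - 8*S (H(S, r) = (-3 - 3*0) + (2 - 8*S) = (-3 + 0) + (2 - 8*S) = -3 + (2 - 8*S) = -1 - 8*S)
(21 + 145)*H(2, 10) = (21 + 145)*(-1 - 8*2) = 166*(-1 - 16) = 166*(-17) = -2822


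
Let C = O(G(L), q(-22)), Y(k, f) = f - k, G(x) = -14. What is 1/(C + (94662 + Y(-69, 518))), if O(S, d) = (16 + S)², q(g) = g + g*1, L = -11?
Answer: 1/95253 ≈ 1.0498e-5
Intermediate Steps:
q(g) = 2*g (q(g) = g + g = 2*g)
C = 4 (C = (16 - 14)² = 2² = 4)
1/(C + (94662 + Y(-69, 518))) = 1/(4 + (94662 + (518 - 1*(-69)))) = 1/(4 + (94662 + (518 + 69))) = 1/(4 + (94662 + 587)) = 1/(4 + 95249) = 1/95253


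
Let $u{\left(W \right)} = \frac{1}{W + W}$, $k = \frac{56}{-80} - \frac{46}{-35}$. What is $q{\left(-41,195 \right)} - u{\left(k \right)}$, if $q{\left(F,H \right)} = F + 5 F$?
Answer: $- \frac{10613}{43} \approx -246.81$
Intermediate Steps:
$k = \frac{43}{70}$ ($k = 56 \left(- \frac{1}{80}\right) - - \frac{46}{35} = - \frac{7}{10} + \frac{46}{35} = \frac{43}{70} \approx 0.61429$)
$q{\left(F,H \right)} = 6 F$
$u{\left(W \right)} = \frac{1}{2 W}$
$q{\left(-41,195 \right)} - u{\left(k \right)} = 6 \left(-41\right) - \frac{1}{2 \cdot \frac{43}{70}} = -246 - \frac{1}{2} \cdot \frac{70}{43} = -246 - \frac{35}{43} = - \frac{10613}{43}$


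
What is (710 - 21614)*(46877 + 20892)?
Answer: -1416643176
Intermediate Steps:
(710 - 21614)*(46877 + 20892) = -20904*67769 = -1416643176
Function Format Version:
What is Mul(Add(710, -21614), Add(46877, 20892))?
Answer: -1416643176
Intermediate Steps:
Mul(Add(710, -21614), Add(46877, 20892)) = Mul(-20904, 67769) = -1416643176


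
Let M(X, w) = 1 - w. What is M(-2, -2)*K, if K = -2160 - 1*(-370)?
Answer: -5370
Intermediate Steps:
K = -1790 (K = -2160 + 370 = -1790)
M(-2, -2)*K = (1 - 1*(-2))*(-1790) = (1 + 2)*(-1790) = 3*(-1790) = -5370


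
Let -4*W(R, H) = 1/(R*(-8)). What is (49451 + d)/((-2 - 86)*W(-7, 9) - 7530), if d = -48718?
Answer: -20524/210829 ≈ -0.097349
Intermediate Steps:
W(R, H) = 1/(32*R) (W(R, H) = -1/(4*R*(-8)) = -(-1)/(4*R*8) = -(-1)/(32*R) = 1/(32*R))
(49451 + d)/((-2 - 86)*W(-7, 9) - 7530) = (49451 - 48718)/((-2 - 86)*((1/32)/(-7)) - 7530) = 733/(-11*(-1)/(4*7) - 7530) = 733/(-88*(-1/224) - 7530) = 733/(11/28 - 7530) = 733/(-210829/28) = 733*(-28/210829) = -20524/210829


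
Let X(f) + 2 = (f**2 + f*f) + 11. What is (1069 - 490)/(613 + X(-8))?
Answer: 193/250 ≈ 0.77200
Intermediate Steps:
X(f) = 9 + 2*f**2 (X(f) = -2 + ((f**2 + f*f) + 11) = -2 + ((f**2 + f**2) + 11) = -2 + (2*f**2 + 11) = -2 + (11 + 2*f**2) = 9 + 2*f**2)
(1069 - 490)/(613 + X(-8)) = (1069 - 490)/(613 + (9 + 2*(-8)**2)) = 579/(613 + (9 + 2*64)) = 579/(613 + (9 + 128)) = 579/(613 + 137) = 579/750 = (1/750)*579 = 193/250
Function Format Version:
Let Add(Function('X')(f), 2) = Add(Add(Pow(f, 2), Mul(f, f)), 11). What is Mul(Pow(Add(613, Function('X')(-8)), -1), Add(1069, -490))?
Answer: Rational(193, 250) ≈ 0.77200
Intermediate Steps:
Function('X')(f) = Add(9, Mul(2, Pow(f, 2))) (Function('X')(f) = Add(-2, Add(Add(Pow(f, 2), Mul(f, f)), 11)) = Add(-2, Add(Add(Pow(f, 2), Pow(f, 2)), 11)) = Add(-2, Add(Mul(2, Pow(f, 2)), 11)) = Add(-2, Add(11, Mul(2, Pow(f, 2)))) = Add(9, Mul(2, Pow(f, 2))))
Mul(Pow(Add(613, Function('X')(-8)), -1), Add(1069, -490)) = Mul(Pow(Add(613, Add(9, Mul(2, Pow(-8, 2)))), -1), Add(1069, -490)) = Mul(Pow(Add(613, Add(9, Mul(2, 64))), -1), 579) = Mul(Pow(Add(613, Add(9, 128)), -1), 579) = Mul(Pow(Add(613, 137), -1), 579) = Mul(Pow(750, -1), 579) = Mul(Rational(1, 750), 579) = Rational(193, 250)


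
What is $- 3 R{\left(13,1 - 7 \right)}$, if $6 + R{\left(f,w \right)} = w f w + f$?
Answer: $-1425$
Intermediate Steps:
$R{\left(f,w \right)} = -6 + f + f w^{2}$ ($R{\left(f,w \right)} = -6 + \left(w f w + f\right) = -6 + \left(f w w + f\right) = -6 + \left(f w^{2} + f\right) = -6 + \left(f + f w^{2}\right) = -6 + f + f w^{2}$)
$- 3 R{\left(13,1 - 7 \right)} = - 3 \left(-6 + 13 + 13 \left(1 - 7\right)^{2}\right) = - 3 \left(-6 + 13 + 13 \left(-6\right)^{2}\right) = - 3 \left(-6 + 13 + 13 \cdot 36\right) = - 3 \left(-6 + 13 + 468\right) = \left(-3\right) 475 = -1425$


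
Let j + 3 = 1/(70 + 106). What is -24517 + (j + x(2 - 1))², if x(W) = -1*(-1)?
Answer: -759315391/30976 ≈ -24513.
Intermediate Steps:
x(W) = 1
j = -527/176 (j = -3 + 1/(70 + 106) = -3 + 1/176 = -527/176 ≈ -2.9943)
-24517 + (j + x(2 - 1))² = -24517 + (-527/176 + 1)² = -24517 + (-351/176)² = -24517 + 123201/30976 = -759315391/30976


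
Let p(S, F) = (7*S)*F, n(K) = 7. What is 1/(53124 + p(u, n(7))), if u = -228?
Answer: 1/41952 ≈ 2.3837e-5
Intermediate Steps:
p(S, F) = 7*F*S
1/(53124 + p(u, n(7))) = 1/(53124 + 7*7*(-228)) = 1/(53124 - 11172) = 1/41952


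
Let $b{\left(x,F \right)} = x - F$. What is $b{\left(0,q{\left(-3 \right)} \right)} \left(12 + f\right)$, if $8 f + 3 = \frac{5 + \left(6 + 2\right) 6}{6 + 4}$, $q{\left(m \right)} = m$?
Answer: $\frac{2949}{80} \approx 36.862$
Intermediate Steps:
$f = \frac{23}{80}$ ($f = - \frac{3}{8} + \frac{\left(5 + \left(6 + 2\right) 6\right) \frac{1}{6 + 4}}{8} = - \frac{3}{8} + \frac{\left(5 + 8 \cdot 6\right) \frac{1}{10}}{8} = - \frac{3}{8} + \frac{\left(5 + 48\right) \frac{1}{10}}{8} = - \frac{3}{8} + \frac{53 \cdot \frac{1}{10}}{8} = - \frac{3}{8} + \frac{1}{8} \cdot \frac{53}{10} = - \frac{3}{8} + \frac{53}{80} = \frac{23}{80} \approx 0.2875$)
$b{\left(0,q{\left(-3 \right)} \right)} \left(12 + f\right) = \left(0 - -3\right) \left(12 + \frac{23}{80}\right) = \left(0 + 3\right) \frac{983}{80} = 3 \cdot \frac{983}{80} = \frac{2949}{80}$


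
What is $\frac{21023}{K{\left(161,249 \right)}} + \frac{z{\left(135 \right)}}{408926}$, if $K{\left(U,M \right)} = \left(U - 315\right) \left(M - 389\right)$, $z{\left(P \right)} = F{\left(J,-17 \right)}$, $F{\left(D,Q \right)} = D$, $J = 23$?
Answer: $\frac{614096227}{629746040} \approx 0.97515$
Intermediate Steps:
$z{\left(P \right)} = 23$
$K{\left(U,M \right)} = \left(-389 + M\right) \left(-315 + U\right)$ ($K{\left(U,M \right)} = \left(-315 + U\right) \left(-389 + M\right) = \left(-389 + M\right) \left(-315 + U\right)$)
$\frac{21023}{K{\left(161,249 \right)}} + \frac{z{\left(135 \right)}}{408926} = \frac{21023}{122535 - 62629 - 78435 + 249 \cdot 161} + \frac{23}{408926} = \frac{21023}{122535 - 62629 - 78435 + 40089} + 23 \cdot \frac{1}{408926} = \frac{21023}{21560} + \frac{23}{408926} = \frac{614096227}{629746040}$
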